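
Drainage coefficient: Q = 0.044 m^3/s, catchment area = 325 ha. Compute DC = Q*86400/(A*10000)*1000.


DC = Q * 86400 / (A * 10000) * 1000
DC = 0.044 * 86400 / (325 * 10000) * 1000
DC = 3801600.0000 / 3250000

1.1697 mm/day


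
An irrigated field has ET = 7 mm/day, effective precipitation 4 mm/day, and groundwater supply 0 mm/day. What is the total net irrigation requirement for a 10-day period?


Daily deficit = ET - Pe - GW = 7 - 4 - 0 = 3 mm/day
NIR = 3 * 10 = 30 mm

30.0000 mm


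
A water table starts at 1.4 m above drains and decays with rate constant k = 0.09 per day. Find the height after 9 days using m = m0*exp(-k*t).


m = m0 * exp(-k*t)
m = 1.4 * exp(-0.09 * 9)
m = 1.4 * exp(-0.8100)

0.6228 m


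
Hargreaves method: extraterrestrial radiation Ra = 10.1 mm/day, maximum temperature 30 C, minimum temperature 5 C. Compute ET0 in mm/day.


Tmean = (Tmax + Tmin)/2 = (30 + 5)/2 = 17.5
ET0 = 0.0023 * 10.1 * (17.5 + 17.8) * sqrt(30 - 5)
ET0 = 0.0023 * 10.1 * 35.3 * 5.000000

4.1001 mm/day


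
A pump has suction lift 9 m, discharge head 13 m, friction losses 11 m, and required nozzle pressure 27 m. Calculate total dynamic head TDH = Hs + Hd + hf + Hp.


TDH = Hs + Hd + hf + Hp = 9 + 13 + 11 + 27 = 60

60 m


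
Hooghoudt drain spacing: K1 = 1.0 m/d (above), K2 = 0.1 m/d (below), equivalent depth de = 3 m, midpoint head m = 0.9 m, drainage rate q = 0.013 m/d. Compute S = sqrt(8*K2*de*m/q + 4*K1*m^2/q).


S^2 = 8*K2*de*m/q + 4*K1*m^2/q
S^2 = 8*0.1*3*0.9/0.013 + 4*1.0*0.9^2/0.013
S = sqrt(415.3846)

20.3810 m


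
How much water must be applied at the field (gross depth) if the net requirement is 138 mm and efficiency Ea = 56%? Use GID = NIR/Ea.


Ea = 56% = 0.56
GID = NIR / Ea = 138 / 0.56 = 246.4286 mm

246.4286 mm


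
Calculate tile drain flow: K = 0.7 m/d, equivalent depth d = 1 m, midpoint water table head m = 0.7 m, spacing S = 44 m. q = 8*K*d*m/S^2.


q = 8*K*d*m/S^2
q = 8*0.7*1*0.7/44^2
q = 3.9200 / 1936

0.0020 m/d


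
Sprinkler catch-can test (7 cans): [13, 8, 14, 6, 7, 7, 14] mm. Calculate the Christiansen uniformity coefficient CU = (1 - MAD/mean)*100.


mean = 9.857143 mm
MAD = 3.265306 mm
CU = (1 - 3.265306/9.857143)*100

66.8737 %


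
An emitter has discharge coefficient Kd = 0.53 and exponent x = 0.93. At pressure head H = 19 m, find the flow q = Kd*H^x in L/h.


q = Kd * H^x = 0.53 * 19^0.93 = 0.53 * 15.461116

8.1944 L/h


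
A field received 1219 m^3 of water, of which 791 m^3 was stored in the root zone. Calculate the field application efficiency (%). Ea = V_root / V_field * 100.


Ea = V_root / V_field * 100 = 791 / 1219 * 100 = 64.8893%

64.8893 %


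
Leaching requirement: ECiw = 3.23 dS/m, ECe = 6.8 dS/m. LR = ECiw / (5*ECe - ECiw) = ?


LR = ECiw / (5*ECe - ECiw)
LR = 3.23 / (5*6.8 - 3.23)
LR = 3.23 / 30.7700

0.1050


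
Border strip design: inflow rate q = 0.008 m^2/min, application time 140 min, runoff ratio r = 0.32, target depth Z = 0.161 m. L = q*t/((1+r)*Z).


L = q*t/((1+r)*Z)
L = 0.008*140/((1+0.32)*0.161)
L = 1.12/0.21252

5.2701 m


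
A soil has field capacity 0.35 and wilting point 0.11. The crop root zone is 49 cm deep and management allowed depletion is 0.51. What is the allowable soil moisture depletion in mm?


SMD = (FC - PWP) * d * MAD * 10
SMD = (0.35 - 0.11) * 49 * 0.51 * 10
SMD = 0.2400 * 49 * 0.51 * 10

59.9760 mm


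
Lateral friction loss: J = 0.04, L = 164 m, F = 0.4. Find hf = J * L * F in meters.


hf = J * L * F = 0.04 * 164 * 0.4 = 2.6240 m

2.6240 m


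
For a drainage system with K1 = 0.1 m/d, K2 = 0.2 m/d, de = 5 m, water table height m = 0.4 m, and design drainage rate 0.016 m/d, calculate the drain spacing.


S^2 = 8*K2*de*m/q + 4*K1*m^2/q
S^2 = 8*0.2*5*0.4/0.016 + 4*0.1*0.4^2/0.016
S = sqrt(204.0000)

14.2829 m


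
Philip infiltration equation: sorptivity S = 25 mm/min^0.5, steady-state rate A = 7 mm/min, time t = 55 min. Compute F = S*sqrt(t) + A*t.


F = S*sqrt(t) + A*t
F = 25*sqrt(55) + 7*55
F = 25*7.416198 + 385

570.4049 mm


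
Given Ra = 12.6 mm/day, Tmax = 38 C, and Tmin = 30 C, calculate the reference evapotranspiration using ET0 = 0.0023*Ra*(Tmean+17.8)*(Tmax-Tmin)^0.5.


Tmean = (Tmax + Tmin)/2 = (38 + 30)/2 = 34.0
ET0 = 0.0023 * 12.6 * (34.0 + 17.8) * sqrt(38 - 30)
ET0 = 0.0023 * 12.6 * 51.8 * 2.828427

4.2459 mm/day


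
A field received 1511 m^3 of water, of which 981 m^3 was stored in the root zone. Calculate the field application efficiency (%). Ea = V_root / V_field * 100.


Ea = V_root / V_field * 100 = 981 / 1511 * 100 = 64.9239%

64.9239 %


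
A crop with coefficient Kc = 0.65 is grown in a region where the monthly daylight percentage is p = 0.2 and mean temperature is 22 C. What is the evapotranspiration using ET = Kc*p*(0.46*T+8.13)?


ET = Kc * p * (0.46*T + 8.13)
ET = 0.65 * 0.2 * (0.46*22 + 8.13)
ET = 0.65 * 0.2 * 18.2500

2.3725 mm/day


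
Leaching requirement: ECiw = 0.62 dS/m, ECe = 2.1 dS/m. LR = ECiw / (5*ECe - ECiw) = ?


LR = ECiw / (5*ECe - ECiw)
LR = 0.62 / (5*2.1 - 0.62)
LR = 0.62 / 9.8800

0.0628


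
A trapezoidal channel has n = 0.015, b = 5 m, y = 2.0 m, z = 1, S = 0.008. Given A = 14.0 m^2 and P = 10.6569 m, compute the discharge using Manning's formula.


R = A/P = 14.0/10.6569 = 1.313703
Q = (1/0.015) * 14.0 * 1.313703^(2/3) * 0.008^0.5

100.1336 m^3/s


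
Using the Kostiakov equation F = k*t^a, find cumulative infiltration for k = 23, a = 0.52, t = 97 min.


F = k * t^a = 23 * 97^0.52
F = 23 * 10.792481

248.2271 mm


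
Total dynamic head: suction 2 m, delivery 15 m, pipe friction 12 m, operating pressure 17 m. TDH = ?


TDH = Hs + Hd + hf + Hp = 2 + 15 + 12 + 17 = 46

46 m


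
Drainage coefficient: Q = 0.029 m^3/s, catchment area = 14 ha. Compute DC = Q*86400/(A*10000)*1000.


DC = Q * 86400 / (A * 10000) * 1000
DC = 0.029 * 86400 / (14 * 10000) * 1000
DC = 2505600.0000 / 140000

17.8971 mm/day


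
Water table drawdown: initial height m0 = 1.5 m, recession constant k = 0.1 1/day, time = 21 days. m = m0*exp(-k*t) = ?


m = m0 * exp(-k*t)
m = 1.5 * exp(-0.1 * 21)
m = 1.5 * exp(-2.1000)

0.1837 m


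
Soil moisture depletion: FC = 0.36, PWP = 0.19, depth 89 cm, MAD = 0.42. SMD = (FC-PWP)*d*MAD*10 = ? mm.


SMD = (FC - PWP) * d * MAD * 10
SMD = (0.36 - 0.19) * 89 * 0.42 * 10
SMD = 0.1700 * 89 * 0.42 * 10

63.5460 mm


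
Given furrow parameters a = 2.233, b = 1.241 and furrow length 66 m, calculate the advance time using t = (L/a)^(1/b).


t = (L/a)^(1/b)
t = (66/2.233)^(1/1.241)
t = 29.556650^(1/1.241)

15.3129 min


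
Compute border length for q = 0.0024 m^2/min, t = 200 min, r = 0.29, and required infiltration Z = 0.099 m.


L = q*t/((1+r)*Z)
L = 0.0024*200/((1+0.29)*0.099)
L = 0.48/0.12771

3.7585 m


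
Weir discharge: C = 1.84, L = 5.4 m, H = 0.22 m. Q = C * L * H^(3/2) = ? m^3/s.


Q = C * L * H^(3/2) = 1.84 * 5.4 * 0.22^1.5 = 1.84 * 5.4 * 0.103189

1.0253 m^3/s


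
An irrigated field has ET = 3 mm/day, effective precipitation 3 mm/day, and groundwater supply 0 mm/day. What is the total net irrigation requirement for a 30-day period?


Daily deficit = ET - Pe - GW = 3 - 3 - 0 = 0 mm/day
NIR = 0 * 30 = 0 mm

0 mm


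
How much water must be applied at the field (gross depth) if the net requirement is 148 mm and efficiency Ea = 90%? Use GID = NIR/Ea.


Ea = 90% = 0.9
GID = NIR / Ea = 148 / 0.9 = 164.4444 mm

164.4444 mm


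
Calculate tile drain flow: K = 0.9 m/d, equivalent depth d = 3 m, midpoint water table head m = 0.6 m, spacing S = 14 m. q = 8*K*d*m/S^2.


q = 8*K*d*m/S^2
q = 8*0.9*3*0.6/14^2
q = 12.9600 / 196

0.0661 m/d


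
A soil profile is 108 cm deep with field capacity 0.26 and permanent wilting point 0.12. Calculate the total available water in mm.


AWC = (FC - PWP) * d * 10
AWC = (0.26 - 0.12) * 108 * 10
AWC = 0.1400 * 108 * 10

151.2000 mm


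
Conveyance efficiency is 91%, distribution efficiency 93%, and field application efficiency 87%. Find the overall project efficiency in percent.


Ec = 0.91, Eb = 0.93, Ea = 0.87
E = 0.91 * 0.93 * 0.87 * 100 = 73.6281%

73.6281 %


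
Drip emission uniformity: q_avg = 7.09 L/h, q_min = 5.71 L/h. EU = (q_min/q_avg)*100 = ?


EU = (q_min/q_avg)*100 = (5.71/7.09)*100 = 80.5360%

80.5360 %


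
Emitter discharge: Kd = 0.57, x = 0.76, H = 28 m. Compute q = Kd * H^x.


q = Kd * H^x = 0.57 * 28^0.76 = 0.57 * 12.584620

7.1732 L/h


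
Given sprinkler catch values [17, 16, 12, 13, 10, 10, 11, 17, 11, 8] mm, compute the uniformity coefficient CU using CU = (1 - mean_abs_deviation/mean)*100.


mean = 12.500000 mm
MAD = 2.600000 mm
CU = (1 - 2.600000/12.500000)*100

79.2000 %


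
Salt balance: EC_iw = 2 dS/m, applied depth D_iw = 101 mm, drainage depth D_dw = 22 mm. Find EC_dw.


EC_dw = EC_iw * D_iw / D_dw
EC_dw = 2 * 101 / 22
EC_dw = 202 / 22

9.1818 dS/m


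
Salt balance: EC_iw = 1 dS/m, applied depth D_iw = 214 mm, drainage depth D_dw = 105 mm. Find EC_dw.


EC_dw = EC_iw * D_iw / D_dw
EC_dw = 1 * 214 / 105
EC_dw = 214 / 105

2.0381 dS/m


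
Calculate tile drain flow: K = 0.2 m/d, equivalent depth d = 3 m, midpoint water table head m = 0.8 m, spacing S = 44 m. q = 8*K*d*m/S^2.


q = 8*K*d*m/S^2
q = 8*0.2*3*0.8/44^2
q = 3.8400 / 1936

0.0020 m/d


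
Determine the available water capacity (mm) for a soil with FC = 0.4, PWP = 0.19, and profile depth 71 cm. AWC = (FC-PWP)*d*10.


AWC = (FC - PWP) * d * 10
AWC = (0.4 - 0.19) * 71 * 10
AWC = 0.2100 * 71 * 10

149.1000 mm


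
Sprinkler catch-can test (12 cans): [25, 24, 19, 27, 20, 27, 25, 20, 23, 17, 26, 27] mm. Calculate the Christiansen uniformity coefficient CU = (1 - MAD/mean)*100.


mean = 23.333333 mm
MAD = 2.944444 mm
CU = (1 - 2.944444/23.333333)*100

87.3810 %


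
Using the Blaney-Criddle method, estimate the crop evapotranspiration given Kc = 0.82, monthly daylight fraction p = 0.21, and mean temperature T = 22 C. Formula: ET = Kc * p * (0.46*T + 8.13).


ET = Kc * p * (0.46*T + 8.13)
ET = 0.82 * 0.21 * (0.46*22 + 8.13)
ET = 0.82 * 0.21 * 18.2500

3.1426 mm/day


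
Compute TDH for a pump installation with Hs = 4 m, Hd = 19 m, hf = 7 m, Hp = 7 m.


TDH = Hs + Hd + hf + Hp = 4 + 19 + 7 + 7 = 37

37 m


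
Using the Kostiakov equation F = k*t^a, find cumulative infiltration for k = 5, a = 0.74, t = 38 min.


F = k * t^a = 5 * 38^0.74
F = 5 * 14.758420

73.7921 mm


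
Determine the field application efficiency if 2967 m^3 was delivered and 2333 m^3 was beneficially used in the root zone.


Ea = V_root / V_field * 100 = 2333 / 2967 * 100 = 78.6316%

78.6316 %


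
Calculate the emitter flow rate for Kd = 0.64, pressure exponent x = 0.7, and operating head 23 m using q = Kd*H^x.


q = Kd * H^x = 0.64 * 23^0.7 = 0.64 * 8.978618

5.7463 L/h


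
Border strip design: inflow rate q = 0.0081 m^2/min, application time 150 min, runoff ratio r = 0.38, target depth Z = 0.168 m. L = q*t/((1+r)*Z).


L = q*t/((1+r)*Z)
L = 0.0081*150/((1+0.38)*0.168)
L = 1.215/0.23184

5.2407 m


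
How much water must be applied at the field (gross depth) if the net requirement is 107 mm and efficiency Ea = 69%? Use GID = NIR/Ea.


Ea = 69% = 0.69
GID = NIR / Ea = 107 / 0.69 = 155.0725 mm

155.0725 mm


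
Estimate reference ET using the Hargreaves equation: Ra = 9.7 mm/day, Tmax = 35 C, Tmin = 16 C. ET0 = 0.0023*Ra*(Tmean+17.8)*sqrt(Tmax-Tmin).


Tmean = (Tmax + Tmin)/2 = (35 + 16)/2 = 25.5
ET0 = 0.0023 * 9.7 * (25.5 + 17.8) * sqrt(35 - 16)
ET0 = 0.0023 * 9.7 * 43.3 * 4.358899

4.2108 mm/day


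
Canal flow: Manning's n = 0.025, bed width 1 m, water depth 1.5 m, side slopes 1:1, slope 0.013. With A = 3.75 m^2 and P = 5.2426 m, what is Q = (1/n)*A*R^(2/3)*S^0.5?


R = A/P = 3.75/5.2426 = 0.715294
Q = (1/0.025) * 3.75 * 0.715294^(2/3) * 0.013^0.5

13.6789 m^3/s


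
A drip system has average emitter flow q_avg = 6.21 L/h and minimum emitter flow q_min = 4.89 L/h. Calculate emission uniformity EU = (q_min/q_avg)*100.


EU = (q_min/q_avg)*100 = (4.89/6.21)*100 = 78.7440%

78.7440 %


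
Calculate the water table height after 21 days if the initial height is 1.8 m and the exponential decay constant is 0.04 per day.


m = m0 * exp(-k*t)
m = 1.8 * exp(-0.04 * 21)
m = 1.8 * exp(-0.8400)

0.7771 m


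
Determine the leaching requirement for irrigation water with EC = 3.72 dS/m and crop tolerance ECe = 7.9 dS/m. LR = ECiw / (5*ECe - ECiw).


LR = ECiw / (5*ECe - ECiw)
LR = 3.72 / (5*7.9 - 3.72)
LR = 3.72 / 35.7800

0.1040


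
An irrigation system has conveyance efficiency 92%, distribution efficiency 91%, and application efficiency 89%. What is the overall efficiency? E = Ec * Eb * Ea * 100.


Ec = 0.92, Eb = 0.91, Ea = 0.89
E = 0.92 * 0.91 * 0.89 * 100 = 74.5108%

74.5108 %


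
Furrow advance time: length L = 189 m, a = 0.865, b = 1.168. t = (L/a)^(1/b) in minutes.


t = (L/a)^(1/b)
t = (189/0.865)^(1/1.168)
t = 218.497110^(1/1.168)

100.6816 min


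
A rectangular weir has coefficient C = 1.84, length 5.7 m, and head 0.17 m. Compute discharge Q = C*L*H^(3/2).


Q = C * L * H^(3/2) = 1.84 * 5.7 * 0.17^1.5 = 1.84 * 5.7 * 0.070093

0.7351 m^3/s


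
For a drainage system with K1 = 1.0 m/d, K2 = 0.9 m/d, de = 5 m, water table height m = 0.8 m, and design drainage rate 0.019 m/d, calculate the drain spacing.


S^2 = 8*K2*de*m/q + 4*K1*m^2/q
S^2 = 8*0.9*5*0.8/0.019 + 4*1.0*0.8^2/0.019
S = sqrt(1650.5263)

40.6267 m


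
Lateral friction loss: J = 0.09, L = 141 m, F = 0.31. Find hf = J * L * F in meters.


hf = J * L * F = 0.09 * 141 * 0.31 = 3.9339 m

3.9339 m


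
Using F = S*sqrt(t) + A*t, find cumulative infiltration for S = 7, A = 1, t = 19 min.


F = S*sqrt(t) + A*t
F = 7*sqrt(19) + 1*19
F = 7*4.358899 + 19

49.5123 mm


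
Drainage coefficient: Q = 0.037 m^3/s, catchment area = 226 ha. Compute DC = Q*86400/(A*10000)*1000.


DC = Q * 86400 / (A * 10000) * 1000
DC = 0.037 * 86400 / (226 * 10000) * 1000
DC = 3196800.0000 / 2260000

1.4145 mm/day


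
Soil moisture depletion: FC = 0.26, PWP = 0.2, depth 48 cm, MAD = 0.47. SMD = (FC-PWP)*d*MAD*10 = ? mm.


SMD = (FC - PWP) * d * MAD * 10
SMD = (0.26 - 0.2) * 48 * 0.47 * 10
SMD = 0.0600 * 48 * 0.47 * 10

13.5360 mm


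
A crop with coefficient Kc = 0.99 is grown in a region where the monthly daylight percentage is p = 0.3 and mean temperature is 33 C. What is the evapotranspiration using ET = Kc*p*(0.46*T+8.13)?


ET = Kc * p * (0.46*T + 8.13)
ET = 0.99 * 0.3 * (0.46*33 + 8.13)
ET = 0.99 * 0.3 * 23.3100

6.9231 mm/day


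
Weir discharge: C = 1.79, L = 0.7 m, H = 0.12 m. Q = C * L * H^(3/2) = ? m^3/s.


Q = C * L * H^(3/2) = 1.79 * 0.7 * 0.12^1.5 = 1.79 * 0.7 * 0.041569

0.0521 m^3/s


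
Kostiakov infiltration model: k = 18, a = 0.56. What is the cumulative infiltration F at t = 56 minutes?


F = k * t^a = 18 * 56^0.56
F = 18 * 9.527639

171.4975 mm


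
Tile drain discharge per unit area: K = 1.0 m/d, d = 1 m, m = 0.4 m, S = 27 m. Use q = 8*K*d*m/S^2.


q = 8*K*d*m/S^2
q = 8*1.0*1*0.4/27^2
q = 3.2000 / 729

0.0044 m/d


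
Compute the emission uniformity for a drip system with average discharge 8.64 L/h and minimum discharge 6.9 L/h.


EU = (q_min/q_avg)*100 = (6.9/8.64)*100 = 79.8611%

79.8611 %


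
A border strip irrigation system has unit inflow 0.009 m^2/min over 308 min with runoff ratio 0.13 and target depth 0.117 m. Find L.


L = q*t/((1+r)*Z)
L = 0.009*308/((1+0.13)*0.117)
L = 2.772/0.13221

20.9666 m


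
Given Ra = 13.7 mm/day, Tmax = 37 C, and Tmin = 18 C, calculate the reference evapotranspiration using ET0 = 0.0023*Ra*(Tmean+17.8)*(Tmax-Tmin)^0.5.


Tmean = (Tmax + Tmin)/2 = (37 + 18)/2 = 27.5
ET0 = 0.0023 * 13.7 * (27.5 + 17.8) * sqrt(37 - 18)
ET0 = 0.0023 * 13.7 * 45.3 * 4.358899

6.2219 mm/day


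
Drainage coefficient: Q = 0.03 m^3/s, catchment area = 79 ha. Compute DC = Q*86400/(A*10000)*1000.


DC = Q * 86400 / (A * 10000) * 1000
DC = 0.03 * 86400 / (79 * 10000) * 1000
DC = 2592000.0000 / 790000

3.2810 mm/day


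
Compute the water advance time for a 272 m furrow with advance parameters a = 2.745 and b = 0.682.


t = (L/a)^(1/b)
t = (272/2.745)^(1/0.682)
t = 99.089253^(1/0.682)

844.7441 min


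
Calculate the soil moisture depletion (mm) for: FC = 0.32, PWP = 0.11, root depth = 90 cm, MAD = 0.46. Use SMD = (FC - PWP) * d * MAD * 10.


SMD = (FC - PWP) * d * MAD * 10
SMD = (0.32 - 0.11) * 90 * 0.46 * 10
SMD = 0.2100 * 90 * 0.46 * 10

86.9400 mm


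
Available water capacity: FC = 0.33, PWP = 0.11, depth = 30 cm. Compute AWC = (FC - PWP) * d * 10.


AWC = (FC - PWP) * d * 10
AWC = (0.33 - 0.11) * 30 * 10
AWC = 0.2200 * 30 * 10

66.0000 mm


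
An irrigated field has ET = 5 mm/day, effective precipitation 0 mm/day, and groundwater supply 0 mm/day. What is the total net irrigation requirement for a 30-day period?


Daily deficit = ET - Pe - GW = 5 - 0 - 0 = 5 mm/day
NIR = 5 * 30 = 150 mm

150.0000 mm


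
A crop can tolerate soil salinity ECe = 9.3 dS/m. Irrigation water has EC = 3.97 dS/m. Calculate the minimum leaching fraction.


LR = ECiw / (5*ECe - ECiw)
LR = 3.97 / (5*9.3 - 3.97)
LR = 3.97 / 42.5300

0.0933


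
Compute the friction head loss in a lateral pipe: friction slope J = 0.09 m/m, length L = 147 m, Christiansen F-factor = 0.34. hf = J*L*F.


hf = J * L * F = 0.09 * 147 * 0.34 = 4.4982 m

4.4982 m


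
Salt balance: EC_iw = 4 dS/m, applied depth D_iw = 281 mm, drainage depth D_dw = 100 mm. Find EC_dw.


EC_dw = EC_iw * D_iw / D_dw
EC_dw = 4 * 281 / 100
EC_dw = 1124 / 100

11.2400 dS/m


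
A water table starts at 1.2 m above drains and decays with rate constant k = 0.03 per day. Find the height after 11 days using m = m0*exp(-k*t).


m = m0 * exp(-k*t)
m = 1.2 * exp(-0.03 * 11)
m = 1.2 * exp(-0.3300)

0.8627 m


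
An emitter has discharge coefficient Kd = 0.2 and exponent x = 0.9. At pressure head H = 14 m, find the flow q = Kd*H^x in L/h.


q = Kd * H^x = 0.2 * 14^0.9 = 0.2 * 10.752643

2.1505 L/h


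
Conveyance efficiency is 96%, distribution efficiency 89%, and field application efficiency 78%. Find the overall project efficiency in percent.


Ec = 0.96, Eb = 0.89, Ea = 0.78
E = 0.96 * 0.89 * 0.78 * 100 = 66.6432%

66.6432 %


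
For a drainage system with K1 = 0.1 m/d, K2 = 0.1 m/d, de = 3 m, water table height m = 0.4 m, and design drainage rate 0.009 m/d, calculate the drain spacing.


S^2 = 8*K2*de*m/q + 4*K1*m^2/q
S^2 = 8*0.1*3*0.4/0.009 + 4*0.1*0.4^2/0.009
S = sqrt(113.7778)

10.6667 m


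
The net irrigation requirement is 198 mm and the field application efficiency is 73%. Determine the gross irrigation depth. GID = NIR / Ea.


Ea = 73% = 0.73
GID = NIR / Ea = 198 / 0.73 = 271.2329 mm

271.2329 mm


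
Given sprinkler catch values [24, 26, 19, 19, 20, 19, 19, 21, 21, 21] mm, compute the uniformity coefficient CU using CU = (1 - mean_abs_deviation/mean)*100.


mean = 20.900000 mm
MAD = 1.700000 mm
CU = (1 - 1.700000/20.900000)*100

91.8660 %


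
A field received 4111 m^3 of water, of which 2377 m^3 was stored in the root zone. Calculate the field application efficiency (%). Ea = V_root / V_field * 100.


Ea = V_root / V_field * 100 = 2377 / 4111 * 100 = 57.8205%

57.8205 %


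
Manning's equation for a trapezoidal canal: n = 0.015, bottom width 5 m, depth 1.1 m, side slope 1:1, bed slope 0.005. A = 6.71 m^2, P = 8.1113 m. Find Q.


R = A/P = 6.71/8.1113 = 0.827241
Q = (1/0.015) * 6.71 * 0.827241^(2/3) * 0.005^0.5

27.8743 m^3/s


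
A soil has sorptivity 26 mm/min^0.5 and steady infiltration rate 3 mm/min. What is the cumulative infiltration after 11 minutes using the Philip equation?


F = S*sqrt(t) + A*t
F = 26*sqrt(11) + 3*11
F = 26*3.316625 + 33

119.2323 mm


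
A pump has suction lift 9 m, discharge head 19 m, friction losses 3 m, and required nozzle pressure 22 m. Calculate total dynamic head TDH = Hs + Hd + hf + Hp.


TDH = Hs + Hd + hf + Hp = 9 + 19 + 3 + 22 = 53

53 m


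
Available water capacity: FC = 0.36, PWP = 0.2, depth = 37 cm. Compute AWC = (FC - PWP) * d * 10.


AWC = (FC - PWP) * d * 10
AWC = (0.36 - 0.2) * 37 * 10
AWC = 0.1600 * 37 * 10

59.2000 mm


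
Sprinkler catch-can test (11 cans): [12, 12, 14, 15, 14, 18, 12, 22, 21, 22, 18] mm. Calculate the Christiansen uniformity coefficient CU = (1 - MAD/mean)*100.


mean = 16.363636 mm
MAD = 3.487603 mm
CU = (1 - 3.487603/16.363636)*100

78.6869 %


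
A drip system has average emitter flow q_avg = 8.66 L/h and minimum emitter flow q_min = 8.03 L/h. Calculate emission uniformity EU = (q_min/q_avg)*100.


EU = (q_min/q_avg)*100 = (8.03/8.66)*100 = 92.7252%

92.7252 %


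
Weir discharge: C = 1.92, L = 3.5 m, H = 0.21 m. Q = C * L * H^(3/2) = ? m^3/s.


Q = C * L * H^(3/2) = 1.92 * 3.5 * 0.21^1.5 = 1.92 * 3.5 * 0.096234

0.6467 m^3/s


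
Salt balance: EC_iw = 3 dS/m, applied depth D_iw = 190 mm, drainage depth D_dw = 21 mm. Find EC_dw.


EC_dw = EC_iw * D_iw / D_dw
EC_dw = 3 * 190 / 21
EC_dw = 570 / 21

27.1429 dS/m


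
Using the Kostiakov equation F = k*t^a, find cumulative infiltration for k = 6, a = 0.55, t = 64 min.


F = k * t^a = 6 * 64^0.55
F = 6 * 9.849155

59.0949 mm


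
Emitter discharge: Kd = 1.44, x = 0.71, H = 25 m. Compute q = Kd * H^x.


q = Kd * H^x = 1.44 * 25^0.71 = 1.44 * 9.829635

14.1547 L/h


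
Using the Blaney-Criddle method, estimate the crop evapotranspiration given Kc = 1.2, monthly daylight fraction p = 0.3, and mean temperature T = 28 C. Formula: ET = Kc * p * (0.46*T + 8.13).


ET = Kc * p * (0.46*T + 8.13)
ET = 1.2 * 0.3 * (0.46*28 + 8.13)
ET = 1.2 * 0.3 * 21.0100

7.5636 mm/day


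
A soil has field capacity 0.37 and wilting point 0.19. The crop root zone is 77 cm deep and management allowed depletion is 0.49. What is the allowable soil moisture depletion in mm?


SMD = (FC - PWP) * d * MAD * 10
SMD = (0.37 - 0.19) * 77 * 0.49 * 10
SMD = 0.1800 * 77 * 0.49 * 10

67.9140 mm


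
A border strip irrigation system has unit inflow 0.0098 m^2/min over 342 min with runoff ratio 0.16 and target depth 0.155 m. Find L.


L = q*t/((1+r)*Z)
L = 0.0098*342/((1+0.16)*0.155)
L = 3.3516/0.1798

18.6407 m


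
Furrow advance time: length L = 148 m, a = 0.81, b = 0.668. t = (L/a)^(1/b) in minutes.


t = (L/a)^(1/b)
t = (148/0.81)^(1/0.668)
t = 182.716049^(1/0.668)

2431.6063 min


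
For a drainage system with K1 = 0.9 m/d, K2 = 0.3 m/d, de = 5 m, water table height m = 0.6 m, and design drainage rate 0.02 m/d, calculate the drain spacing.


S^2 = 8*K2*de*m/q + 4*K1*m^2/q
S^2 = 8*0.3*5*0.6/0.02 + 4*0.9*0.6^2/0.02
S = sqrt(424.8000)

20.6107 m


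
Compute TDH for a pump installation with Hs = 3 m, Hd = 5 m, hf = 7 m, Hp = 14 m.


TDH = Hs + Hd + hf + Hp = 3 + 5 + 7 + 14 = 29

29 m


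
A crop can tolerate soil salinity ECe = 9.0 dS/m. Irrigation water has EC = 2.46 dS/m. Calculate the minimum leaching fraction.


LR = ECiw / (5*ECe - ECiw)
LR = 2.46 / (5*9.0 - 2.46)
LR = 2.46 / 42.5400

0.0578


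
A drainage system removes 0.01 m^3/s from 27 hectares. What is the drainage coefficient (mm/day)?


DC = Q * 86400 / (A * 10000) * 1000
DC = 0.01 * 86400 / (27 * 10000) * 1000
DC = 864000.0000 / 270000

3.2000 mm/day


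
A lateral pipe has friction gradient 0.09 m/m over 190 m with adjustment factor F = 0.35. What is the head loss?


hf = J * L * F = 0.09 * 190 * 0.35 = 5.9850 m

5.9850 m


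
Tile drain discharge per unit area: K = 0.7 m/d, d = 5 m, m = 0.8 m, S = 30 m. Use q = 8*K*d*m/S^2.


q = 8*K*d*m/S^2
q = 8*0.7*5*0.8/30^2
q = 22.4000 / 900

0.0249 m/d


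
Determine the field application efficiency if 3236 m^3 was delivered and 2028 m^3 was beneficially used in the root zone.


Ea = V_root / V_field * 100 = 2028 / 3236 * 100 = 62.6700%

62.6700 %


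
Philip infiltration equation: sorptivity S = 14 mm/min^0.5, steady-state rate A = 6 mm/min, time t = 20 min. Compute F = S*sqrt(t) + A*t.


F = S*sqrt(t) + A*t
F = 14*sqrt(20) + 6*20
F = 14*4.472136 + 120

182.6099 mm


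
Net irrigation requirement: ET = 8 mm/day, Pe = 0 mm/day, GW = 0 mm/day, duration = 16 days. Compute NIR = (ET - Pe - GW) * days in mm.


Daily deficit = ET - Pe - GW = 8 - 0 - 0 = 8 mm/day
NIR = 8 * 16 = 128 mm

128.0000 mm


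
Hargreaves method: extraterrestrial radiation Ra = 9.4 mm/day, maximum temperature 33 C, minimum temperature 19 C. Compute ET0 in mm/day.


Tmean = (Tmax + Tmin)/2 = (33 + 19)/2 = 26.0
ET0 = 0.0023 * 9.4 * (26.0 + 17.8) * sqrt(33 - 19)
ET0 = 0.0023 * 9.4 * 43.8 * 3.741657

3.5432 mm/day


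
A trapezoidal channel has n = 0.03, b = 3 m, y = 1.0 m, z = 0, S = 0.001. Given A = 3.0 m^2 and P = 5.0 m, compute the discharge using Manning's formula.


R = A/P = 3.0/5.0 = 0.600000
Q = (1/0.03) * 3.0 * 0.600000^(2/3) * 0.001^0.5

2.2496 m^3/s


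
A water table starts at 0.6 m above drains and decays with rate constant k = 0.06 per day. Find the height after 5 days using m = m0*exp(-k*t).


m = m0 * exp(-k*t)
m = 0.6 * exp(-0.06 * 5)
m = 0.6 * exp(-0.3000)

0.4445 m


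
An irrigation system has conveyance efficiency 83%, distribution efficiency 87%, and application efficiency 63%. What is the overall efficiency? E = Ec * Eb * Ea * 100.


Ec = 0.83, Eb = 0.87, Ea = 0.63
E = 0.83 * 0.87 * 0.63 * 100 = 45.4923%

45.4923 %


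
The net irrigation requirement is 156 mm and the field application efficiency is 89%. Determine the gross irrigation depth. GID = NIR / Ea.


Ea = 89% = 0.89
GID = NIR / Ea = 156 / 0.89 = 175.2809 mm

175.2809 mm


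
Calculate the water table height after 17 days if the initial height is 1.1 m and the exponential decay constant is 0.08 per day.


m = m0 * exp(-k*t)
m = 1.1 * exp(-0.08 * 17)
m = 1.1 * exp(-1.3600)

0.2823 m


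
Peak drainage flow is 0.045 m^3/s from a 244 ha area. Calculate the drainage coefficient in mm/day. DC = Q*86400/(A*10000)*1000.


DC = Q * 86400 / (A * 10000) * 1000
DC = 0.045 * 86400 / (244 * 10000) * 1000
DC = 3888000.0000 / 2440000

1.5934 mm/day


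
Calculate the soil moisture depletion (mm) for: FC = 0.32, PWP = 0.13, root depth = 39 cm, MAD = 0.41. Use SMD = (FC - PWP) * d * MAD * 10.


SMD = (FC - PWP) * d * MAD * 10
SMD = (0.32 - 0.13) * 39 * 0.41 * 10
SMD = 0.1900 * 39 * 0.41 * 10

30.3810 mm


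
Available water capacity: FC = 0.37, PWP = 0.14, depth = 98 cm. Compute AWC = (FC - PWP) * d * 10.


AWC = (FC - PWP) * d * 10
AWC = (0.37 - 0.14) * 98 * 10
AWC = 0.2300 * 98 * 10

225.4000 mm


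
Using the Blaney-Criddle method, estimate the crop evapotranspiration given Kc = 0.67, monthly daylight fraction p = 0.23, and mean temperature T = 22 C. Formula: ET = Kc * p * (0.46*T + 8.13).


ET = Kc * p * (0.46*T + 8.13)
ET = 0.67 * 0.23 * (0.46*22 + 8.13)
ET = 0.67 * 0.23 * 18.2500

2.8123 mm/day


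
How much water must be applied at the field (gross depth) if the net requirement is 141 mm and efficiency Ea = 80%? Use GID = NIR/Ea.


Ea = 80% = 0.8
GID = NIR / Ea = 141 / 0.8 = 176.2500 mm

176.2500 mm


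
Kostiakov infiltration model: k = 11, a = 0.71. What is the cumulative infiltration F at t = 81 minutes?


F = k * t^a = 11 * 81^0.71
F = 11 * 22.647714

249.1249 mm


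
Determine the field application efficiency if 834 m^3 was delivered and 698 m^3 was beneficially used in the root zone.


Ea = V_root / V_field * 100 = 698 / 834 * 100 = 83.6930%

83.6930 %


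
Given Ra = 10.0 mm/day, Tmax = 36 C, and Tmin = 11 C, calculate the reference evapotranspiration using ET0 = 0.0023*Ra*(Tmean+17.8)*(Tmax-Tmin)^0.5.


Tmean = (Tmax + Tmin)/2 = (36 + 11)/2 = 23.5
ET0 = 0.0023 * 10.0 * (23.5 + 17.8) * sqrt(36 - 11)
ET0 = 0.0023 * 10.0 * 41.3 * 5.000000

4.7495 mm/day


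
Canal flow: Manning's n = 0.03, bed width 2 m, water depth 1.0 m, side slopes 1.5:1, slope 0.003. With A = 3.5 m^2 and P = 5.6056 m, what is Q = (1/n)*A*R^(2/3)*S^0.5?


R = A/P = 3.5/5.6056 = 0.624376
Q = (1/0.03) * 3.5 * 0.624376^(2/3) * 0.003^0.5

4.6681 m^3/s


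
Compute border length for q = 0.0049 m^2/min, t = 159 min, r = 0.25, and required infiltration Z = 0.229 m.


L = q*t/((1+r)*Z)
L = 0.0049*159/((1+0.25)*0.229)
L = 0.7791/0.28625

2.7217 m


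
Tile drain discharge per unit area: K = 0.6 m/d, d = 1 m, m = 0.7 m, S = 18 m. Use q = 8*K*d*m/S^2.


q = 8*K*d*m/S^2
q = 8*0.6*1*0.7/18^2
q = 3.3600 / 324

0.0104 m/d


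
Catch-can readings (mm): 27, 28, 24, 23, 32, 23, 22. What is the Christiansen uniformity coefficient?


mean = 25.571429 mm
MAD = 2.938776 mm
CU = (1 - 2.938776/25.571429)*100

88.5076 %


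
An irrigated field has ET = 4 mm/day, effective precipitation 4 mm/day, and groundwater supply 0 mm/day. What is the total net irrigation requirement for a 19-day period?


Daily deficit = ET - Pe - GW = 4 - 4 - 0 = 0 mm/day
NIR = 0 * 19 = 0 mm

0 mm


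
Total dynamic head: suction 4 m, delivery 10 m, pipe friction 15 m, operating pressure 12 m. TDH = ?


TDH = Hs + Hd + hf + Hp = 4 + 10 + 15 + 12 = 41

41 m


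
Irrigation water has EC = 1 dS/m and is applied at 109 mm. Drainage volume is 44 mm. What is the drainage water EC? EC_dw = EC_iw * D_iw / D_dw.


EC_dw = EC_iw * D_iw / D_dw
EC_dw = 1 * 109 / 44
EC_dw = 109 / 44

2.4773 dS/m


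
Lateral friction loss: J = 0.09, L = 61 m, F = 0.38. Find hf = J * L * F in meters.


hf = J * L * F = 0.09 * 61 * 0.38 = 2.0862 m

2.0862 m


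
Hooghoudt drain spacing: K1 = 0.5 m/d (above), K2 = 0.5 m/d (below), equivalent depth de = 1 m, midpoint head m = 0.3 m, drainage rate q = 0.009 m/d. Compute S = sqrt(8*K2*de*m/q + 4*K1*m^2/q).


S^2 = 8*K2*de*m/q + 4*K1*m^2/q
S^2 = 8*0.5*1*0.3/0.009 + 4*0.5*0.3^2/0.009
S = sqrt(153.3333)

12.3828 m


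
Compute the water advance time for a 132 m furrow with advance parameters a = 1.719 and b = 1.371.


t = (L/a)^(1/b)
t = (132/1.719)^(1/1.371)
t = 76.788831^(1/1.371)

23.7206 min


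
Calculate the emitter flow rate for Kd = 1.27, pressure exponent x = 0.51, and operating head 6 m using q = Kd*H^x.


q = Kd * H^x = 1.27 * 6^0.51 = 1.27 * 2.493774

3.1671 L/h


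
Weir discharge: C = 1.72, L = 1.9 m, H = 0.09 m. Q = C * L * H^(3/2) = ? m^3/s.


Q = C * L * H^(3/2) = 1.72 * 1.9 * 0.09^1.5 = 1.72 * 1.9 * 0.027000

0.0882 m^3/s


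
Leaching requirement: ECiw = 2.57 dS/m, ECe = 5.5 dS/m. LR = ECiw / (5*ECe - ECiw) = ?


LR = ECiw / (5*ECe - ECiw)
LR = 2.57 / (5*5.5 - 2.57)
LR = 2.57 / 24.9300

0.1031


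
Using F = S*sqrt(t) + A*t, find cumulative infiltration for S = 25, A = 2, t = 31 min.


F = S*sqrt(t) + A*t
F = 25*sqrt(31) + 2*31
F = 25*5.567764 + 62

201.1941 mm


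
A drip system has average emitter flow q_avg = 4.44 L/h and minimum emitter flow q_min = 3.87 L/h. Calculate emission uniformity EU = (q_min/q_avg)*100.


EU = (q_min/q_avg)*100 = (3.87/4.44)*100 = 87.1622%

87.1622 %


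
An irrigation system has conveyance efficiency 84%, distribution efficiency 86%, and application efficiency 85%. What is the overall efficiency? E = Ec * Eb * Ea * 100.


Ec = 0.84, Eb = 0.86, Ea = 0.85
E = 0.84 * 0.86 * 0.85 * 100 = 61.4040%

61.4040 %


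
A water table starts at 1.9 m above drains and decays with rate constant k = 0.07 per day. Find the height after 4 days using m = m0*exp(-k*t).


m = m0 * exp(-k*t)
m = 1.9 * exp(-0.07 * 4)
m = 1.9 * exp(-0.2800)

1.4360 m


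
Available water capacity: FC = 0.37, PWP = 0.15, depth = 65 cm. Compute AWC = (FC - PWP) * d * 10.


AWC = (FC - PWP) * d * 10
AWC = (0.37 - 0.15) * 65 * 10
AWC = 0.2200 * 65 * 10

143.0000 mm


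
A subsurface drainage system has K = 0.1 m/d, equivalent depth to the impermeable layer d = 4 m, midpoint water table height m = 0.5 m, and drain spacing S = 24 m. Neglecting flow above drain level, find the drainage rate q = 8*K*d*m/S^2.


q = 8*K*d*m/S^2
q = 8*0.1*4*0.5/24^2
q = 1.6000 / 576

0.0028 m/d


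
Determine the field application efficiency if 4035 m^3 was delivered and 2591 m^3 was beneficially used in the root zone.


Ea = V_root / V_field * 100 = 2591 / 4035 * 100 = 64.2131%

64.2131 %


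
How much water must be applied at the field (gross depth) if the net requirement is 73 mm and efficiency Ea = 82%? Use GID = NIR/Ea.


Ea = 82% = 0.82
GID = NIR / Ea = 73 / 0.82 = 89.0244 mm

89.0244 mm


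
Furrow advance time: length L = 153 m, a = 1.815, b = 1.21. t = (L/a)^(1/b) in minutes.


t = (L/a)^(1/b)
t = (153/1.815)^(1/1.21)
t = 84.297521^(1/1.21)

39.0465 min


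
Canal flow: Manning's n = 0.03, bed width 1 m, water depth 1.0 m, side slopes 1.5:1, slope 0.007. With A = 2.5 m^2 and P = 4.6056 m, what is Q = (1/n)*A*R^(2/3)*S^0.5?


R = A/P = 2.5/4.6056 = 0.542817
Q = (1/0.03) * 2.5 * 0.542817^(2/3) * 0.007^0.5

4.6395 m^3/s


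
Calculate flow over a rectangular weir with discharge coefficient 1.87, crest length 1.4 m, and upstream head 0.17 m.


Q = C * L * H^(3/2) = 1.87 * 1.4 * 0.17^1.5 = 1.87 * 1.4 * 0.070093

0.1835 m^3/s


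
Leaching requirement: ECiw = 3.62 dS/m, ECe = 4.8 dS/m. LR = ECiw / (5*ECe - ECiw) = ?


LR = ECiw / (5*ECe - ECiw)
LR = 3.62 / (5*4.8 - 3.62)
LR = 3.62 / 20.3800

0.1776


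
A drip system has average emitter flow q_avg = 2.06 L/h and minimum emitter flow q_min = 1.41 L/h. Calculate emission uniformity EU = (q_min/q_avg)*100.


EU = (q_min/q_avg)*100 = (1.41/2.06)*100 = 68.4466%

68.4466 %


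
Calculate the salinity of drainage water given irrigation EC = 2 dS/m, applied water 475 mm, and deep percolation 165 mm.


EC_dw = EC_iw * D_iw / D_dw
EC_dw = 2 * 475 / 165
EC_dw = 950 / 165

5.7576 dS/m


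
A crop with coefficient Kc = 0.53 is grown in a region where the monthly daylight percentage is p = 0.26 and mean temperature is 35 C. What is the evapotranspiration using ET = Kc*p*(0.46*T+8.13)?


ET = Kc * p * (0.46*T + 8.13)
ET = 0.53 * 0.26 * (0.46*35 + 8.13)
ET = 0.53 * 0.26 * 24.2300

3.3389 mm/day


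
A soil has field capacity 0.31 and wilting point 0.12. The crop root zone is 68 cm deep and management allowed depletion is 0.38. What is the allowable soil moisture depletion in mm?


SMD = (FC - PWP) * d * MAD * 10
SMD = (0.31 - 0.12) * 68 * 0.38 * 10
SMD = 0.1900 * 68 * 0.38 * 10

49.0960 mm


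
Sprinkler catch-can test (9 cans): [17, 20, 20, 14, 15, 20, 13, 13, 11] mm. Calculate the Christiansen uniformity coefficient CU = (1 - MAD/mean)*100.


mean = 15.888889 mm
MAD = 2.987654 mm
CU = (1 - 2.987654/15.888889)*100

81.1966 %


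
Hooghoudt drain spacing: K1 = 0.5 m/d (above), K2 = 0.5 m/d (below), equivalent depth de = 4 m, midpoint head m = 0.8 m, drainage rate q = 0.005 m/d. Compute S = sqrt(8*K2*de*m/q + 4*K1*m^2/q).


S^2 = 8*K2*de*m/q + 4*K1*m^2/q
S^2 = 8*0.5*4*0.8/0.005 + 4*0.5*0.8^2/0.005
S = sqrt(2816.0000)

53.0660 m


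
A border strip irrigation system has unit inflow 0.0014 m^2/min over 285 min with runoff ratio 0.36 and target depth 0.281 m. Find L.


L = q*t/((1+r)*Z)
L = 0.0014*285/((1+0.36)*0.281)
L = 0.399/0.38216

1.0441 m


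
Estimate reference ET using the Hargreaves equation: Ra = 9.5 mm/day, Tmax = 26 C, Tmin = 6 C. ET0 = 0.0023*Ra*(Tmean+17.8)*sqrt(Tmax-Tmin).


Tmean = (Tmax + Tmin)/2 = (26 + 6)/2 = 16.0
ET0 = 0.0023 * 9.5 * (16.0 + 17.8) * sqrt(26 - 6)
ET0 = 0.0023 * 9.5 * 33.8 * 4.472136

3.3028 mm/day


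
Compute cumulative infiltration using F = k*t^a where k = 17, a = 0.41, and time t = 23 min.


F = k * t^a = 17 * 23^0.41
F = 17 * 3.616666

61.4833 mm


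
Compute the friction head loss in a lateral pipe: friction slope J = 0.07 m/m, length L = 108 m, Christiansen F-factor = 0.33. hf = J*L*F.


hf = J * L * F = 0.07 * 108 * 0.33 = 2.4948 m

2.4948 m


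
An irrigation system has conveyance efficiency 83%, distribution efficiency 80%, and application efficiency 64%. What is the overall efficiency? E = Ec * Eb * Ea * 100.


Ec = 0.83, Eb = 0.8, Ea = 0.64
E = 0.83 * 0.8 * 0.64 * 100 = 42.4960%

42.4960 %


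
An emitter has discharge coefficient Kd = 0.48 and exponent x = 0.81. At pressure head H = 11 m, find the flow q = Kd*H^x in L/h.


q = Kd * H^x = 0.48 * 11^0.81 = 0.48 * 6.974741

3.3479 L/h


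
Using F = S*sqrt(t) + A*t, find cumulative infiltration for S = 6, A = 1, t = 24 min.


F = S*sqrt(t) + A*t
F = 6*sqrt(24) + 1*24
F = 6*4.898979 + 24

53.3939 mm


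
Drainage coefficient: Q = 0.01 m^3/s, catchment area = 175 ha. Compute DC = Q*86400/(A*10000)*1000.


DC = Q * 86400 / (A * 10000) * 1000
DC = 0.01 * 86400 / (175 * 10000) * 1000
DC = 864000.0000 / 1750000

0.4937 mm/day


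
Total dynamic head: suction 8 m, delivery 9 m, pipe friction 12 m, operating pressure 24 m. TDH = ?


TDH = Hs + Hd + hf + Hp = 8 + 9 + 12 + 24 = 53

53 m


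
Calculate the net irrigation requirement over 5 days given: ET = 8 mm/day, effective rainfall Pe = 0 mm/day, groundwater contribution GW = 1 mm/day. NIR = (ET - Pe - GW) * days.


Daily deficit = ET - Pe - GW = 8 - 0 - 1 = 7 mm/day
NIR = 7 * 5 = 35 mm

35.0000 mm


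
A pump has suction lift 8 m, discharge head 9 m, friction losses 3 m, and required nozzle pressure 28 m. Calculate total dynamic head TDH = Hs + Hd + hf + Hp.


TDH = Hs + Hd + hf + Hp = 8 + 9 + 3 + 28 = 48

48 m


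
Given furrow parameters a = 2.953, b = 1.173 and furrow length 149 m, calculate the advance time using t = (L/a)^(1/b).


t = (L/a)^(1/b)
t = (149/2.953)^(1/1.173)
t = 50.457162^(1/1.173)

28.2987 min


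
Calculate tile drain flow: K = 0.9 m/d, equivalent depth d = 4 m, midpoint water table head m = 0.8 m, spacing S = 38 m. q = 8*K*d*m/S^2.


q = 8*K*d*m/S^2
q = 8*0.9*4*0.8/38^2
q = 23.0400 / 1444

0.0160 m/d


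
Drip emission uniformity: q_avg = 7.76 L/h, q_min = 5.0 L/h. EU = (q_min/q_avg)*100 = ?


EU = (q_min/q_avg)*100 = (5.0/7.76)*100 = 64.4330%

64.4330 %


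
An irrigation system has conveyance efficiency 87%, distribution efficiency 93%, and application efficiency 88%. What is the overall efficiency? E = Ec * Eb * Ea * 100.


Ec = 0.87, Eb = 0.93, Ea = 0.88
E = 0.87 * 0.93 * 0.88 * 100 = 71.2008%

71.2008 %


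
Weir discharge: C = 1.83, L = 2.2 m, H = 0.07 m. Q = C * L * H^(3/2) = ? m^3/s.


Q = C * L * H^(3/2) = 1.83 * 2.2 * 0.07^1.5 = 1.83 * 2.2 * 0.018520

0.0746 m^3/s


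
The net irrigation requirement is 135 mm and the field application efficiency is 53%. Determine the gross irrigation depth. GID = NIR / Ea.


Ea = 53% = 0.53
GID = NIR / Ea = 135 / 0.53 = 254.7170 mm

254.7170 mm


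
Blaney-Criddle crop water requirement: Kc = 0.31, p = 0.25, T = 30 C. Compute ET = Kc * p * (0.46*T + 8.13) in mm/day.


ET = Kc * p * (0.46*T + 8.13)
ET = 0.31 * 0.25 * (0.46*30 + 8.13)
ET = 0.31 * 0.25 * 21.9300

1.6996 mm/day


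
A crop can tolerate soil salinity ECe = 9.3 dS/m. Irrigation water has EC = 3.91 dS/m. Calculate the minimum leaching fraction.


LR = ECiw / (5*ECe - ECiw)
LR = 3.91 / (5*9.3 - 3.91)
LR = 3.91 / 42.5900

0.0918


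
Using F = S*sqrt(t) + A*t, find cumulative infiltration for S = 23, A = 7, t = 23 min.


F = S*sqrt(t) + A*t
F = 23*sqrt(23) + 7*23
F = 23*4.795832 + 161

271.3041 mm


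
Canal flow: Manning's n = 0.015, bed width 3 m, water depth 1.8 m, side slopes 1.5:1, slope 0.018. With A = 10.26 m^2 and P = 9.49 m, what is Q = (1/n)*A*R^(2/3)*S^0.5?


R = A/P = 10.26/9.49 = 1.081138
Q = (1/0.015) * 10.26 * 1.081138^(2/3) * 0.018^0.5

96.6673 m^3/s


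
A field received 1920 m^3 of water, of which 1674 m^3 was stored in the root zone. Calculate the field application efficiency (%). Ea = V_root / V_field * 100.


Ea = V_root / V_field * 100 = 1674 / 1920 * 100 = 87.1875%

87.1875 %


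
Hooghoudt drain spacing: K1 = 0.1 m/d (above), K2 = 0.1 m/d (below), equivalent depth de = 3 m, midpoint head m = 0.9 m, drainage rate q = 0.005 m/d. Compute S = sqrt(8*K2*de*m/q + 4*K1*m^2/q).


S^2 = 8*K2*de*m/q + 4*K1*m^2/q
S^2 = 8*0.1*3*0.9/0.005 + 4*0.1*0.9^2/0.005
S = sqrt(496.8000)

22.2890 m
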